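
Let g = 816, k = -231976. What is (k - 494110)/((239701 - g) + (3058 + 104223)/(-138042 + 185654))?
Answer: -34570406632/11373899901 ≈ -3.0395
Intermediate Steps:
(k - 494110)/((239701 - g) + (3058 + 104223)/(-138042 + 185654)) = (-231976 - 494110)/((239701 - 1*816) + (3058 + 104223)/(-138042 + 185654)) = -726086/((239701 - 816) + 107281/47612) = -726086/(238885 + 107281*(1/47612)) = -726086/(238885 + 107281/47612) = -726086/11373899901/47612 = -726086*47612/11373899901 = -34570406632/11373899901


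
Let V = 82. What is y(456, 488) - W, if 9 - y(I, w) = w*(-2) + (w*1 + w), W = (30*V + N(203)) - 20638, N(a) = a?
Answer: 17984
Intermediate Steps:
W = -17975 (W = (30*82 + 203) - 20638 = (2460 + 203) - 20638 = 2663 - 20638 = -17975)
y(I, w) = 9 (y(I, w) = 9 - (w*(-2) + (w*1 + w)) = 9 - (-2*w + (w + w)) = 9 - (-2*w + 2*w) = 9 - 1*0 = 9 + 0 = 9)
y(456, 488) - W = 9 - 1*(-17975) = 9 + 17975 = 17984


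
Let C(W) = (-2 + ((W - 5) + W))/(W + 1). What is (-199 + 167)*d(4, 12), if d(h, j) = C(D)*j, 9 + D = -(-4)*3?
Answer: 96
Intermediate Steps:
D = 3 (D = -9 - (-4)*3 = -9 - 4*(-3) = -9 + 12 = 3)
C(W) = (-7 + 2*W)/(1 + W) (C(W) = (-2 + ((-5 + W) + W))/(1 + W) = (-2 + (-5 + 2*W))/(1 + W) = (-7 + 2*W)/(1 + W))
d(h, j) = -j/4 (d(h, j) = ((-7 + 2*3)/(1 + 3))*j = ((-7 + 6)/4)*j = ((¼)*(-1))*j = -j/4)
(-199 + 167)*d(4, 12) = (-199 + 167)*(-¼*12) = -32*(-3) = 96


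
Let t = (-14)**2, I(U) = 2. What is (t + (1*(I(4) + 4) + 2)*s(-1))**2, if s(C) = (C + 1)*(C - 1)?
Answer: 38416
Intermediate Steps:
s(C) = (1 + C)*(-1 + C)
t = 196
(t + (1*(I(4) + 4) + 2)*s(-1))**2 = (196 + (1*(2 + 4) + 2)*(-1 + (-1)**2))**2 = (196 + (1*6 + 2)*(-1 + 1))**2 = (196 + (6 + 2)*0)**2 = (196 + 8*0)**2 = (196 + 0)**2 = 196**2 = 38416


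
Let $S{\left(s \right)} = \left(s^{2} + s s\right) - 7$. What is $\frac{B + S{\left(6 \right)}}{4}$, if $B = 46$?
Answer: $\frac{111}{4} \approx 27.75$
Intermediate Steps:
$S{\left(s \right)} = -7 + 2 s^{2}$ ($S{\left(s \right)} = \left(s^{2} + s^{2}\right) - 7 = 2 s^{2} - 7 = -7 + 2 s^{2}$)
$\frac{B + S{\left(6 \right)}}{4} = \frac{46 - \left(7 - 2 \cdot 6^{2}\right)}{4} = \left(46 + \left(-7 + 2 \cdot 36\right)\right) \frac{1}{4} = \left(46 + \left(-7 + 72\right)\right) \frac{1}{4} = \left(46 + 65\right) \frac{1}{4} = 111 \cdot \frac{1}{4} = \frac{111}{4}$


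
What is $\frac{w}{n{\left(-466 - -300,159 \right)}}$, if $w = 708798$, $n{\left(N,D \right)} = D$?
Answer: $\frac{236266}{53} \approx 4457.9$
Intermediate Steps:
$\frac{w}{n{\left(-466 - -300,159 \right)}} = \frac{708798}{159} = 708798 \cdot \frac{1}{159} = \frac{236266}{53}$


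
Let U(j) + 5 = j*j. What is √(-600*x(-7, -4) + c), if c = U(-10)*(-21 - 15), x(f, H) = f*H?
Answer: 2*I*√5055 ≈ 142.2*I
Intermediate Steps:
U(j) = -5 + j² (U(j) = -5 + j*j = -5 + j²)
x(f, H) = H*f
c = -3420 (c = (-5 + (-10)²)*(-21 - 15) = (-5 + 100)*(-36) = 95*(-36) = -3420)
√(-600*x(-7, -4) + c) = √(-(-2400)*(-7) - 3420) = √(-600*28 - 3420) = √(-16800 - 3420) = √(-20220) = 2*I*√5055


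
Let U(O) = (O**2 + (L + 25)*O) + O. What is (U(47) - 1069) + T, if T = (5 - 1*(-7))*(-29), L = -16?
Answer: 1262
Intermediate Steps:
U(O) = O**2 + 10*O (U(O) = (O**2 + (-16 + 25)*O) + O = (O**2 + 9*O) + O = O**2 + 10*O)
T = -348 (T = (5 + 7)*(-29) = 12*(-29) = -348)
(U(47) - 1069) + T = (47*(10 + 47) - 1069) - 348 = (47*57 - 1069) - 348 = (2679 - 1069) - 348 = 1610 - 348 = 1262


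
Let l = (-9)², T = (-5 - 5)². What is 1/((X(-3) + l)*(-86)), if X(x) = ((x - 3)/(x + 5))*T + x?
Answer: 1/19092 ≈ 5.2378e-5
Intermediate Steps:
T = 100 (T = (-10)² = 100)
l = 81
X(x) = x + 100*(-3 + x)/(5 + x) (X(x) = ((x - 3)/(x + 5))*100 + x = ((-3 + x)/(5 + x))*100 + x = 100*(-3 + x)/(5 + x) + x = x + 100*(-3 + x)/(5 + x))
1/((X(-3) + l)*(-86)) = 1/(((-300 + (-3)² + 105*(-3))/(5 - 3) + 81)*(-86)) = 1/(((-300 + 9 - 315)/2 + 81)*(-86)) = 1/(((½)*(-606) + 81)*(-86)) = 1/((-303 + 81)*(-86)) = 1/(-222*(-86)) = 1/19092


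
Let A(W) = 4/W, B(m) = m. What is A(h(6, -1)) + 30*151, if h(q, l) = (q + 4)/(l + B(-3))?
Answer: 22642/5 ≈ 4528.4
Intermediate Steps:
h(q, l) = (4 + q)/(-3 + l) (h(q, l) = (q + 4)/(l - 3) = (4 + q)/(-3 + l))
A(h(6, -1)) + 30*151 = 4/(((4 + 6)/(-3 - 1))) + 30*151 = 4/((10/(-4))) + 4530 = 4/((-¼*10)) + 4530 = 4/(-5/2) + 4530 = 4*(-⅖) + 4530 = -8/5 + 4530 = 22642/5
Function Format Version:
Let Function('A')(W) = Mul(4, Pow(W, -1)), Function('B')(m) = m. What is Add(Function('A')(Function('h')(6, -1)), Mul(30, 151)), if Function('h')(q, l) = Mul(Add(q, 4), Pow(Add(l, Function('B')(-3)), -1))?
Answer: Rational(22642, 5) ≈ 4528.4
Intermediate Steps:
Function('h')(q, l) = Mul(Pow(Add(-3, l), -1), Add(4, q)) (Function('h')(q, l) = Mul(Add(q, 4), Pow(Add(l, -3), -1)) = Mul(Add(4, q), Pow(Add(-3, l), -1)) = Mul(Pow(Add(-3, l), -1), Add(4, q)))
Add(Function('A')(Function('h')(6, -1)), Mul(30, 151)) = Add(Mul(4, Pow(Mul(Pow(Add(-3, -1), -1), Add(4, 6)), -1)), Mul(30, 151)) = Add(Mul(4, Pow(Mul(Pow(-4, -1), 10), -1)), 4530) = Add(Mul(4, Pow(Mul(Rational(-1, 4), 10), -1)), 4530) = Add(Mul(4, Pow(Rational(-5, 2), -1)), 4530) = Add(Mul(4, Rational(-2, 5)), 4530) = Add(Rational(-8, 5), 4530) = Rational(22642, 5)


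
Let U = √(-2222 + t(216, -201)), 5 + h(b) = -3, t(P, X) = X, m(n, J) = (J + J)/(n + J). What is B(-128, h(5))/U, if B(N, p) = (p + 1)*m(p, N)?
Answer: 224*I*√2423/41191 ≈ 0.26768*I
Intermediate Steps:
m(n, J) = 2*J/(J + n) (m(n, J) = (2*J)/(J + n) = 2*J/(J + n))
h(b) = -8 (h(b) = -5 - 3 = -8)
B(N, p) = 2*N*(1 + p)/(N + p) (B(N, p) = (p + 1)*(2*N/(N + p)) = (1 + p)*(2*N/(N + p)) = 2*N*(1 + p)/(N + p))
U = I*√2423 (U = √(-2222 - 201) = √(-2423) = I*√2423 ≈ 49.224*I)
B(-128, h(5))/U = (2*(-128)*(1 - 8)/(-128 - 8))/((I*√2423)) = (2*(-128)*(-7)/(-136))*(-I*√2423/2423) = (2*(-128)*(-1/136)*(-7))*(-I*√2423/2423) = -(-224)*I*√2423/41191 = 224*I*√2423/41191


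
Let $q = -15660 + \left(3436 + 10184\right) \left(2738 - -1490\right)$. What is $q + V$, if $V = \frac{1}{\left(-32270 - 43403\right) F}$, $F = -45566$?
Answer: $\frac{198506998964484601}{3448115918} \approx 5.757 \cdot 10^{7}$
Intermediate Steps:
$q = 57569700$ ($q = -15660 + 13620 \left(2738 + 1490\right) = -15660 + 13620 \cdot 4228 = -15660 + 57585360 = 57569700$)
$V = \frac{1}{3448115918}$ ($V = \frac{1}{\left(-32270 - 43403\right) \left(-45566\right)} = \frac{1}{-75673} \left(- \frac{1}{45566}\right) = \left(- \frac{1}{75673}\right) \left(- \frac{1}{45566}\right) = \frac{1}{3448115918} \approx 2.9001 \cdot 10^{-10}$)
$q + V = 57569700 + \frac{1}{3448115918} = \frac{198506998964484601}{3448115918}$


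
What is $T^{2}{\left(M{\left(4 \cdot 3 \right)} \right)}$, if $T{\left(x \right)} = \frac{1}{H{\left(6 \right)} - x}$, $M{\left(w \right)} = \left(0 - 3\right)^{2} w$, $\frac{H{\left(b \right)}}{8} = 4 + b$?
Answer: $\frac{1}{784} \approx 0.0012755$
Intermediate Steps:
$H{\left(b \right)} = 32 + 8 b$ ($H{\left(b \right)} = 8 \left(4 + b\right) = 32 + 8 b$)
$M{\left(w \right)} = 9 w$ ($M{\left(w \right)} = \left(-3\right)^{2} w = 9 w$)
$T{\left(x \right)} = \frac{1}{80 - x}$ ($T{\left(x \right)} = \frac{1}{\left(32 + 8 \cdot 6\right) - x} = \frac{1}{\left(32 + 48\right) - x} = \frac{1}{80 - x}$)
$T^{2}{\left(M{\left(4 \cdot 3 \right)} \right)} = \left(- \frac{1}{-80 + 9 \cdot 4 \cdot 3}\right)^{2} = \left(- \frac{1}{-80 + 9 \cdot 12}\right)^{2} = \left(- \frac{1}{-80 + 108}\right)^{2} = \left(- \frac{1}{28}\right)^{2} = \frac{1}{784}$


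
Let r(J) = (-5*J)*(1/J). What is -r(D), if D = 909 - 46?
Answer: 5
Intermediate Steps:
D = 863
r(J) = -5 (r(J) = (-5*J)/J = -5)
-r(D) = -1*(-5) = 5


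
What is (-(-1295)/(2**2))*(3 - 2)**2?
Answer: 1295/4 ≈ 323.75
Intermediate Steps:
(-(-1295)/(2**2))*(3 - 2)**2 = -(-1295)/4*1**2 = -(-1295)/4*1 = -35*(-37/4)*1 = (1295/4)*1 = 1295/4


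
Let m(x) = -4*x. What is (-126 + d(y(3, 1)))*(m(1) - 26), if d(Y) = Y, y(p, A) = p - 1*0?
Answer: 3690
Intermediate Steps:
y(p, A) = p (y(p, A) = p + 0 = p)
(-126 + d(y(3, 1)))*(m(1) - 26) = (-126 + 3)*(-4*1 - 26) = -123*(-4 - 26) = -123*(-30) = 3690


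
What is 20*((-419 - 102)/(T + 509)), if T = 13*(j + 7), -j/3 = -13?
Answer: -10420/1107 ≈ -9.4128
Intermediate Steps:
j = 39 (j = -3*(-13) = 39)
T = 598 (T = 13*(39 + 7) = 13*46 = 598)
20*((-419 - 102)/(T + 509)) = 20*((-419 - 102)/(598 + 509)) = 20*(-521/1107) = -10420/1107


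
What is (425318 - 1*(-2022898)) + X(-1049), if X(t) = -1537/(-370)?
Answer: 905841457/370 ≈ 2.4482e+6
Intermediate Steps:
X(t) = 1537/370 (X(t) = -1537*(-1/370) = 1537/370)
(425318 - 1*(-2022898)) + X(-1049) = (425318 - 1*(-2022898)) + 1537/370 = (425318 + 2022898) + 1537/370 = 2448216 + 1537/370 = 905841457/370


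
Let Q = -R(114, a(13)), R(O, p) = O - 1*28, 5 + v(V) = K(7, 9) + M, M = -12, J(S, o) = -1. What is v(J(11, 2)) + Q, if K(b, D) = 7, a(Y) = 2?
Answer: -96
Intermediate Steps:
v(V) = -10 (v(V) = -5 + (7 - 12) = -5 - 5 = -10)
R(O, p) = -28 + O (R(O, p) = O - 28 = -28 + O)
Q = -86 (Q = -(-28 + 114) = -1*86 = -86)
v(J(11, 2)) + Q = -10 - 86 = -96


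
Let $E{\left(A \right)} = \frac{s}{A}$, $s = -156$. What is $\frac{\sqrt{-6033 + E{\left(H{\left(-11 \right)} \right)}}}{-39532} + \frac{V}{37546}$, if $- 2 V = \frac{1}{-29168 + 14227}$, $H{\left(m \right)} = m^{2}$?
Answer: $\frac{1}{1121949572} - \frac{7 i \sqrt{14901}}{434852} \approx 8.9131 \cdot 10^{-10} - 0.001965 i$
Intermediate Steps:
$E{\left(A \right)} = - \frac{156}{A}$
$V = \frac{1}{29882}$ ($V = - \frac{1}{2 \left(-29168 + 14227\right)} = - \frac{1}{2 \left(-14941\right)} = \left(- \frac{1}{2}\right) \left(- \frac{1}{14941}\right) = \frac{1}{29882} \approx 3.3465 \cdot 10^{-5}$)
$\frac{\sqrt{-6033 + E{\left(H{\left(-11 \right)} \right)}}}{-39532} + \frac{V}{37546} = \frac{\sqrt{-6033 - \frac{156}{\left(-11\right)^{2}}}}{-39532} + \frac{1}{29882 \cdot 37546} = \sqrt{-6033 - \frac{156}{121}} \left(- \frac{1}{39532}\right) + \frac{1}{29882} \cdot \frac{1}{37546} = \sqrt{-6033 - \frac{156}{121}} \left(- \frac{1}{39532}\right) + \frac{1}{1121949572} = \sqrt{- \frac{730149}{121}} \left(- \frac{1}{39532}\right) + \frac{1}{1121949572} = \frac{7 i \sqrt{14901}}{11} \left(- \frac{1}{39532}\right) + \frac{1}{1121949572} = - \frac{7 i \sqrt{14901}}{434852} + \frac{1}{1121949572} = \frac{1}{1121949572} - \frac{7 i \sqrt{14901}}{434852}$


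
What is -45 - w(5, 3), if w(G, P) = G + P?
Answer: -53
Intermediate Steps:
-45 - w(5, 3) = -45 - (5 + 3) = -45 - 1*8 = -45 - 8 = -53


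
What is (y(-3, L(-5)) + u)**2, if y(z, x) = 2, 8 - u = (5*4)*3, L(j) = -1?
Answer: 2500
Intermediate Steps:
u = -52 (u = 8 - 5*4*3 = 8 - 20*3 = 8 - 1*60 = 8 - 60 = -52)
(y(-3, L(-5)) + u)**2 = (2 - 52)**2 = (-50)**2 = 2500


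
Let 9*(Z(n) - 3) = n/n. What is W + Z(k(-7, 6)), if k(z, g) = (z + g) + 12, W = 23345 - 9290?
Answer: 126523/9 ≈ 14058.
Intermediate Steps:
W = 14055
k(z, g) = 12 + g + z (k(z, g) = (g + z) + 12 = 12 + g + z)
Z(n) = 28/9 (Z(n) = 3 + (n/n)/9 = 3 + (⅑)*1 = 3 + ⅑ = 28/9)
W + Z(k(-7, 6)) = 14055 + 28/9 = 126523/9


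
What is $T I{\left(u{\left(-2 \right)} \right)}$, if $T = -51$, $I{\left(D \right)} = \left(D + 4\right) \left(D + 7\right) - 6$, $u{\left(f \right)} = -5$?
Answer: $408$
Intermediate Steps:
$I{\left(D \right)} = -6 + \left(4 + D\right) \left(7 + D\right)$ ($I{\left(D \right)} = \left(4 + D\right) \left(7 + D\right) - 6 = -6 + \left(4 + D\right) \left(7 + D\right)$)
$T I{\left(u{\left(-2 \right)} \right)} = - 51 \left(22 + \left(-5\right)^{2} + 11 \left(-5\right)\right) = - 51 \left(22 + 25 - 55\right) = \left(-51\right) \left(-8\right) = 408$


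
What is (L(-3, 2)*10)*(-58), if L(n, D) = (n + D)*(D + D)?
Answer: 2320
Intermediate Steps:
L(n, D) = 2*D*(D + n) (L(n, D) = (D + n)*(2*D) = 2*D*(D + n))
(L(-3, 2)*10)*(-58) = ((2*2*(2 - 3))*10)*(-58) = ((2*2*(-1))*10)*(-58) = -4*10*(-58) = -40*(-58) = 2320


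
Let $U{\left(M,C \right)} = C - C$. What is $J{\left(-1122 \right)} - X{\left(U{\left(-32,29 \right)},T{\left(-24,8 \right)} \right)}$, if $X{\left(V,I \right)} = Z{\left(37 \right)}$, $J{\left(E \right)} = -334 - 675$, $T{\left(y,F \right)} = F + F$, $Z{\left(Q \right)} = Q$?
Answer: $-1046$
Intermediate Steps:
$T{\left(y,F \right)} = 2 F$
$U{\left(M,C \right)} = 0$
$J{\left(E \right)} = -1009$ ($J{\left(E \right)} = -334 - 675 = -1009$)
$X{\left(V,I \right)} = 37$
$J{\left(-1122 \right)} - X{\left(U{\left(-32,29 \right)},T{\left(-24,8 \right)} \right)} = -1009 - 37 = -1046$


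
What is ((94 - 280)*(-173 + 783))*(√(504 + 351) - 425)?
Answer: 48220500 - 340380*√95 ≈ 4.4903e+7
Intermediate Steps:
((94 - 280)*(-173 + 783))*(√(504 + 351) - 425) = (-186*610)*(√855 - 425) = -113460*(3*√95 - 425) = -113460*(-425 + 3*√95) = 48220500 - 340380*√95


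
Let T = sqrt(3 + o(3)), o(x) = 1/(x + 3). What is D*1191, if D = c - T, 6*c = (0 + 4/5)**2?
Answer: 3176/25 - 397*sqrt(114)/2 ≈ -1992.4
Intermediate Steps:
o(x) = 1/(3 + x)
c = 8/75 (c = (0 + 4/5)**2/6 = (4/5)**2/6 = (1/6)*(16/25) = 8/75 ≈ 0.10667)
T = sqrt(114)/6 (T = sqrt(3 + 1/(3 + 3)) = sqrt(3 + 1/6) = sqrt(19/6) = sqrt(114)/6 ≈ 1.7795)
D = 8/75 - sqrt(114)/6 ≈ -1.6728
D*1191 = (8/75 - sqrt(114)/6)*1191 = 3176/25 - 397*sqrt(114)/2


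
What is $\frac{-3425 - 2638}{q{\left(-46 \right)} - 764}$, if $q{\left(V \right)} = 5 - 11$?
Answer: $\frac{6063}{770} \approx 7.874$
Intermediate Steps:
$q{\left(V \right)} = -6$
$\frac{-3425 - 2638}{q{\left(-46 \right)} - 764} = \frac{-3425 - 2638}{-6 - 764} = - \frac{6063}{-770} = \left(-6063\right) \left(- \frac{1}{770}\right) = \frac{6063}{770}$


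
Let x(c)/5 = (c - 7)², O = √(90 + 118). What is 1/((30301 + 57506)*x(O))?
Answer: 257/11099243835 + 56*√13/11099243835 ≈ 4.1346e-8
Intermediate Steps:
O = 4*√13 (O = √208 = 4*√13 ≈ 14.422)
x(c) = 5*(-7 + c)² (x(c) = 5*(c - 7)² = 5*(-7 + c)²)
1/((30301 + 57506)*x(O)) = 1/((30301 + 57506)*((5*(-7 + 4*√13)²))) = (1/(5*(-7 + 4*√13)²))/87807 = 1/(439035*(-7 + 4*√13)²)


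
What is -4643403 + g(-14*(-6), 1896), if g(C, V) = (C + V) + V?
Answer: -4639527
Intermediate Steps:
g(C, V) = C + 2*V
-4643403 + g(-14*(-6), 1896) = -4643403 + (-14*(-6) + 2*1896) = -4643403 + (84 + 3792) = -4643403 + 3876 = -4639527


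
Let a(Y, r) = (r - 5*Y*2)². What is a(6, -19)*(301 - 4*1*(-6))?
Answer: 2028325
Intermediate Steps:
a(Y, r) = (r - 10*Y)²
a(6, -19)*(301 - 4*1*(-6)) = (-1*(-19) + 10*6)²*(301 - 4*1*(-6)) = (19 + 60)²*(301 - 4*(-6)) = 79²*(301 + 24) = 6241*325 = 2028325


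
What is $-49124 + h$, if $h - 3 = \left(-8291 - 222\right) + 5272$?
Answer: $-52362$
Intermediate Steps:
$h = -3238$ ($h = 3 + \left(\left(-8291 - 222\right) + 5272\right) = 3 + \left(-8513 + 5272\right) = 3 - 3241 = -3238$)
$-49124 + h = -49124 - 3238 = -52362$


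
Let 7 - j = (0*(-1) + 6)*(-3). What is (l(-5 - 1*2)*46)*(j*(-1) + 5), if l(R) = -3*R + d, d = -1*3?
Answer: -16560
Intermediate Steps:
d = -3
j = 25 (j = 7 - (0*(-1) + 6)*(-3) = 7 - (0 + 6)*(-3) = 7 - 6*(-3) = 7 - 1*(-18) = 7 + 18 = 25)
l(R) = -3 - 3*R (l(R) = -3*R - 3 = -3 - 3*R)
(l(-5 - 1*2)*46)*(j*(-1) + 5) = ((-3 - 3*(-5 - 1*2))*46)*(25*(-1) + 5) = ((-3 - 3*(-5 - 2))*46)*(-25 + 5) = ((-3 - 3*(-7))*46)*(-20) = ((-3 + 21)*46)*(-20) = (18*46)*(-20) = 828*(-20) = -16560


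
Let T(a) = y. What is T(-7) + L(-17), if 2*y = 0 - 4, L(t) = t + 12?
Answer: -7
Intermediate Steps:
L(t) = 12 + t
y = -2 (y = (0 - 4)/2 = (½)*(-4) = -2)
T(a) = -2
T(-7) + L(-17) = -2 + (12 - 17) = -2 - 5 = -7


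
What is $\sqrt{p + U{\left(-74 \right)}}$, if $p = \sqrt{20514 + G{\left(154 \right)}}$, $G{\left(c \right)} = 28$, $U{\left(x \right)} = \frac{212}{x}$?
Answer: $\frac{\sqrt{-3922 + 1369 \sqrt{20542}}}{37} \approx 11.852$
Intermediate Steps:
$p = \sqrt{20542}$ ($p = \sqrt{20514 + 28} = \sqrt{20542} \approx 143.32$)
$\sqrt{p + U{\left(-74 \right)}} = \sqrt{\sqrt{20542} + \frac{212}{-74}} = \sqrt{\sqrt{20542} + 212 \left(- \frac{1}{74}\right)} = \sqrt{\sqrt{20542} - \frac{106}{37}} = \sqrt{- \frac{106}{37} + \sqrt{20542}}$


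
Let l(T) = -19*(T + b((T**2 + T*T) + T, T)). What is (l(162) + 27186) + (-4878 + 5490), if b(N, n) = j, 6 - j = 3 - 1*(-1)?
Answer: 24682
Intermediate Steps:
j = 2 (j = 6 - (3 - 1*(-1)) = 6 - (3 + 1) = 6 - 1*4 = 6 - 4 = 2)
b(N, n) = 2
l(T) = -38 - 19*T (l(T) = -19*(T + 2) = -19*(2 + T) = -38 - 19*T)
(l(162) + 27186) + (-4878 + 5490) = ((-38 - 19*162) + 27186) + (-4878 + 5490) = ((-38 - 3078) + 27186) + 612 = (-3116 + 27186) + 612 = 24070 + 612 = 24682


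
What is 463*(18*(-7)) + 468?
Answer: -57870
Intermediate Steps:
463*(18*(-7)) + 468 = 463*(-126) + 468 = -58338 + 468 = -57870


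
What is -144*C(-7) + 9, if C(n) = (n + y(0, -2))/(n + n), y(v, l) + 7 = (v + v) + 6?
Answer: -513/7 ≈ -73.286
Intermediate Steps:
y(v, l) = -1 + 2*v (y(v, l) = -7 + ((v + v) + 6) = -7 + (2*v + 6) = -7 + (6 + 2*v) = -1 + 2*v)
C(n) = (-1 + n)/(2*n) (C(n) = (n + (-1 + 2*0))/(n + n) = (n + (-1 + 0))/((2*n)) = (n - 1)*(1/(2*n)) = (-1 + n)*(1/(2*n)) = (-1 + n)/(2*n))
-144*C(-7) + 9 = -72*(-1 - 7)/(-7) + 9 = -72*(-1)*(-8)/7 + 9 = -144*4/7 + 9 = -576/7 + 9 = -513/7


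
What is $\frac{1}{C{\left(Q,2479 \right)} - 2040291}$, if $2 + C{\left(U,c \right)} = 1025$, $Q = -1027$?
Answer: $- \frac{1}{2039268} \approx -4.9037 \cdot 10^{-7}$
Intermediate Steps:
$C{\left(U,c \right)} = 1023$ ($C{\left(U,c \right)} = -2 + 1025 = 1023$)
$\frac{1}{C{\left(Q,2479 \right)} - 2040291} = \frac{1}{1023 - 2040291} = \frac{1}{-2039268} = - \frac{1}{2039268}$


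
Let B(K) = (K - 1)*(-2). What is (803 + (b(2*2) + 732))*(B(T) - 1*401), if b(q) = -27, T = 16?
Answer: -649948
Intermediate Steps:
B(K) = 2 - 2*K (B(K) = (-1 + K)*(-2) = 2 - 2*K)
(803 + (b(2*2) + 732))*(B(T) - 1*401) = (803 + (-27 + 732))*((2 - 2*16) - 1*401) = (803 + 705)*((2 - 32) - 401) = 1508*(-30 - 401) = 1508*(-431) = -649948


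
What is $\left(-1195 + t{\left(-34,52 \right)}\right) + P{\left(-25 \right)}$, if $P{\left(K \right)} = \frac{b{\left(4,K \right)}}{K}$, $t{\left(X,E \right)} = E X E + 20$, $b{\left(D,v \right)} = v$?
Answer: $-93110$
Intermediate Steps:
$t{\left(X,E \right)} = 20 + X E^{2}$ ($t{\left(X,E \right)} = X E^{2} + 20 = 20 + X E^{2}$)
$P{\left(K \right)} = 1$ ($P{\left(K \right)} = \frac{K}{K} = 1$)
$\left(-1195 + t{\left(-34,52 \right)}\right) + P{\left(-25 \right)} = \left(-1195 + \left(20 - 34 \cdot 52^{2}\right)\right) + 1 = \left(-1195 + \left(20 - 91936\right)\right) + 1 = \left(-1195 - 91916\right) + 1 = -93111 + 1 = -93110$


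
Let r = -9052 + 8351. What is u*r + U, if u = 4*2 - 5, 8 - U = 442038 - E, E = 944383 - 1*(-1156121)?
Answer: 1656371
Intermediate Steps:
E = 2100504 (E = 944383 + 1156121 = 2100504)
r = -701
U = 1658474 (U = 8 - (442038 - 1*2100504) = 8 - (442038 - 2100504) = 8 - 1*(-1658466) = 8 + 1658466 = 1658474)
u = 3 (u = 8 - 5 = 3)
u*r + U = 3*(-701) + 1658474 = -2103 + 1658474 = 1656371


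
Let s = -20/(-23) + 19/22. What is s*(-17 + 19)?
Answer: 877/253 ≈ 3.4664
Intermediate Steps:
s = 877/506 (s = -20*(-1/23) + 19*(1/22) = 20/23 + 19/22 = 877/506 ≈ 1.7332)
s*(-17 + 19) = 877*(-17 + 19)/506 = (877/506)*2 = 877/253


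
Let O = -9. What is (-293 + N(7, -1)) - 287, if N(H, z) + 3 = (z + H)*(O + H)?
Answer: -595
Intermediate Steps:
N(H, z) = -3 + (-9 + H)*(H + z) (N(H, z) = -3 + (z + H)*(-9 + H) = -3 + (H + z)*(-9 + H) = -3 + (-9 + H)*(H + z))
(-293 + N(7, -1)) - 287 = (-293 + (-3 + 7² - 9*7 - 9*(-1) + 7*(-1))) - 287 = (-293 + (-3 + 49 - 63 + 9 - 7)) - 287 = (-293 - 15) - 287 = -308 - 287 = -595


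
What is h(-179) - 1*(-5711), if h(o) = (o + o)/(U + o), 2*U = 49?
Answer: 1765415/309 ≈ 5713.3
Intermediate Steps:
U = 49/2 (U = (½)*49 = 49/2 ≈ 24.500)
h(o) = 2*o/(49/2 + o) (h(o) = (o + o)/(49/2 + o) = (2*o)/(49/2 + o) = 2*o/(49/2 + o))
h(-179) - 1*(-5711) = 4*(-179)/(49 + 2*(-179)) - 1*(-5711) = 4*(-179)/(49 - 358) + 5711 = 4*(-179)/(-309) + 5711 = 4*(-179)*(-1/309) + 5711 = 716/309 + 5711 = 1765415/309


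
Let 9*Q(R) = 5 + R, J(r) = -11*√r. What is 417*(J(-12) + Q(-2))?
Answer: 139 - 9174*I*√3 ≈ 139.0 - 15890.0*I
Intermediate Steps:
Q(R) = 5/9 + R/9 (Q(R) = (5 + R)/9 = 5/9 + R/9)
417*(J(-12) + Q(-2)) = 417*(-22*I*√3 + (5/9 + (⅑)*(-2))) = 417*(-22*I*√3 + (5/9 - 2/9)) = 417*(-22*I*√3 + ⅓) = 417*(⅓ - 22*I*√3) = 139 - 9174*I*√3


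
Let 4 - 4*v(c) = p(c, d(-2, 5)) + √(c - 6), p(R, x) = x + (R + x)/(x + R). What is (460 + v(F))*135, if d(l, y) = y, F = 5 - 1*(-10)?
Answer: 247725/4 ≈ 61931.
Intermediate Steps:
F = 15 (F = 5 + 10 = 15)
p(R, x) = 1 + x (p(R, x) = x + (R + x)/(R + x) = x + 1 = 1 + x)
v(c) = -½ - √(-6 + c)/4 (v(c) = 1 - ((1 + 5) + √(c - 6))/4 = 1 - (6 + √(-6 + c))/4 = 1 + (-3/2 - √(-6 + c)/4) = -½ - √(-6 + c)/4)
(460 + v(F))*135 = (460 + (-½ - √(-6 + 15)/4))*135 = (460 + (-½ - √9/4))*135 = (460 + (-½ - ¼*3))*135 = (460 + (-½ - ¾))*135 = (460 - 5/4)*135 = (1835/4)*135 = 247725/4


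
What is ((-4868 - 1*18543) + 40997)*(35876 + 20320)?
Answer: 988262856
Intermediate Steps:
((-4868 - 1*18543) + 40997)*(35876 + 20320) = ((-4868 - 18543) + 40997)*56196 = (-23411 + 40997)*56196 = 17586*56196 = 988262856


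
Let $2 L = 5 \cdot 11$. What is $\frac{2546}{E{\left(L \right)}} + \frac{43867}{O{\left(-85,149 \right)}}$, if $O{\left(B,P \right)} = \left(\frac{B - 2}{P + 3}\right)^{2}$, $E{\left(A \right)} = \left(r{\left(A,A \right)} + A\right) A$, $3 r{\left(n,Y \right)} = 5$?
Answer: $\frac{9755199240088}{72851625} \approx 1.3391 \cdot 10^{5}$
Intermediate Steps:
$L = \frac{55}{2}$ ($L = \frac{5 \cdot 11}{2} = \frac{1}{2} \cdot 55 = \frac{55}{2} \approx 27.5$)
$r{\left(n,Y \right)} = \frac{5}{3}$ ($r{\left(n,Y \right)} = \frac{1}{3} \cdot 5 = \frac{5}{3}$)
$E{\left(A \right)} = A \left(\frac{5}{3} + A\right)$ ($E{\left(A \right)} = \left(\frac{5}{3} + A\right) A = A \left(\frac{5}{3} + A\right)$)
$O{\left(B,P \right)} = \frac{\left(-2 + B\right)^{2}}{\left(3 + P\right)^{2}}$ ($O{\left(B,P \right)} = \left(\frac{-2 + B}{3 + P}\right)^{2} = \frac{\left(-2 + B\right)^{2}}{\left(3 + P\right)^{2}}$)
$\frac{2546}{E{\left(L \right)}} + \frac{43867}{O{\left(-85,149 \right)}} = \frac{2546}{\frac{1}{3} \cdot \frac{55}{2} \left(5 + 3 \cdot \frac{55}{2}\right)} + \frac{43867}{\left(-2 - 85\right)^{2} \frac{1}{\left(3 + 149\right)^{2}}} = \frac{2546}{\frac{1}{3} \cdot \frac{55}{2} \left(5 + \frac{165}{2}\right)} + \frac{43867}{\left(-87\right)^{2} \cdot \frac{1}{23104}} = \frac{2546}{\frac{1}{3} \cdot \frac{55}{2} \cdot \frac{175}{2}} + \frac{43867}{7569 \cdot \frac{1}{23104}} = \frac{2546}{\frac{9625}{12}} + \frac{43867}{\frac{7569}{23104}} = 2546 \cdot \frac{12}{9625} + 43867 \cdot \frac{23104}{7569} = \frac{30552}{9625} + \frac{1013503168}{7569} = \frac{9755199240088}{72851625}$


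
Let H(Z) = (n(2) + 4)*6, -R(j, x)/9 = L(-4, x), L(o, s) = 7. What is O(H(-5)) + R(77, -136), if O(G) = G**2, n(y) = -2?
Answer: 81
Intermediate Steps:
R(j, x) = -63 (R(j, x) = -9*7 = -63)
H(Z) = 12 (H(Z) = (-2 + 4)*6 = 2*6 = 12)
O(H(-5)) + R(77, -136) = 12**2 - 63 = 144 - 63 = 81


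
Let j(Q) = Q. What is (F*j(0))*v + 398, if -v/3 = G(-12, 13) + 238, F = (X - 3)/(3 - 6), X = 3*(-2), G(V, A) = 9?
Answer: 398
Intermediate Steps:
X = -6
F = 3 (F = (-6 - 3)/(3 - 6) = -9/(-3) = -9*(-⅓) = 3)
v = -741 (v = -3*(9 + 238) = -3*247 = -741)
(F*j(0))*v + 398 = (3*0)*(-741) + 398 = 0*(-741) + 398 = 0 + 398 = 398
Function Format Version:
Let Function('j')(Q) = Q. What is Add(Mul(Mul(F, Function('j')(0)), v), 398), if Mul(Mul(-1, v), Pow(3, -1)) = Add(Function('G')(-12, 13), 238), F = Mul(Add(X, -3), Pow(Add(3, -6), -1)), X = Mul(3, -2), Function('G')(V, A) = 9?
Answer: 398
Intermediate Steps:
X = -6
F = 3 (F = Mul(Add(-6, -3), Pow(Add(3, -6), -1)) = Mul(-9, Pow(-3, -1)) = Mul(-9, Rational(-1, 3)) = 3)
v = -741 (v = Mul(-3, Add(9, 238)) = Mul(-3, 247) = -741)
Add(Mul(Mul(F, Function('j')(0)), v), 398) = Add(Mul(Mul(3, 0), -741), 398) = Add(Mul(0, -741), 398) = Add(0, 398) = 398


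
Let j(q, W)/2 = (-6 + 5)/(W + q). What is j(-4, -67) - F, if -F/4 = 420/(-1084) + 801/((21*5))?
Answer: 19524658/673435 ≈ 28.993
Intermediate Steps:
j(q, W) = -2/(W + q) (j(q, W) = 2*((-6 + 5)/(W + q)) = 2*(-1/(W + q)) = -2/(W + q))
F = -274728/9485 (F = -4*(420/(-1084) + 801/((21*5))) = -4*(420*(-1/1084) + 801/105) = -4*(-105/271 + 801*(1/105)) = -4*(-105/271 + 267/35) = -4*68682/9485 = -274728/9485 ≈ -28.964)
j(-4, -67) - F = -2/(-67 - 4) - 1*(-274728/9485) = -2/(-71) + 274728/9485 = -2*(-1/71) + 274728/9485 = 2/71 + 274728/9485 = 19524658/673435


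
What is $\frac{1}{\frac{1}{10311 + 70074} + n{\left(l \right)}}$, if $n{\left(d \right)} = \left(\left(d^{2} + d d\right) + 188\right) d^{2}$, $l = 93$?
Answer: $\frac{80385}{12157139139391} \approx 6.6122 \cdot 10^{-9}$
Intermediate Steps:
$n{\left(d \right)} = d^{2} \left(188 + 2 d^{2}\right)$ ($n{\left(d \right)} = \left(\left(d^{2} + d^{2}\right) + 188\right) d^{2} = \left(2 d^{2} + 188\right) d^{2} = \left(188 + 2 d^{2}\right) d^{2} = d^{2} \left(188 + 2 d^{2}\right)$)
$\frac{1}{\frac{1}{10311 + 70074} + n{\left(l \right)}} = \frac{1}{\frac{1}{10311 + 70074} + 2 \cdot 93^{2} \left(94 + 93^{2}\right)} = \frac{1}{\frac{1}{80385} + 2 \cdot 8649 \left(94 + 8649\right)} = \frac{1}{\frac{1}{80385} + 2 \cdot 8649 \cdot 8743} = \frac{1}{\frac{1}{80385} + 151236414} = \frac{1}{\frac{12157139139391}{80385}} = \frac{80385}{12157139139391}$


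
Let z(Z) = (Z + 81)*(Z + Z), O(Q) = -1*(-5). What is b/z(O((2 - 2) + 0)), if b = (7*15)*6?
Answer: 63/86 ≈ 0.73256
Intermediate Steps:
b = 630 (b = 105*6 = 630)
O(Q) = 5
z(Z) = 2*Z*(81 + Z) (z(Z) = (81 + Z)*(2*Z) = 2*Z*(81 + Z))
b/z(O((2 - 2) + 0)) = 630/((2*5*(81 + 5))) = 630/((2*5*86)) = 630/860 = 630*(1/860) = 63/86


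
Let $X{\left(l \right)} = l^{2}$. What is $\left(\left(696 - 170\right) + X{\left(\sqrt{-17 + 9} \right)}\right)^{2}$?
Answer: $268324$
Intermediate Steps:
$\left(\left(696 - 170\right) + X{\left(\sqrt{-17 + 9} \right)}\right)^{2} = \left(\left(696 - 170\right) + \left(\sqrt{-17 + 9}\right)^{2}\right)^{2} = \left(526 + \left(\sqrt{-8}\right)^{2}\right)^{2} = \left(526 + \left(2 i \sqrt{2}\right)^{2}\right)^{2} = \left(526 - 8\right)^{2} = 518^{2} = 268324$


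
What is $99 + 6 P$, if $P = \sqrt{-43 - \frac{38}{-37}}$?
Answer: $99 + \frac{6 i \sqrt{57461}}{37} \approx 99.0 + 38.872 i$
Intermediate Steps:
$P = \frac{i \sqrt{57461}}{37}$ ($P = \sqrt{-43 - - \frac{38}{37}} = \sqrt{-43 + \frac{38}{37}} = \sqrt{- \frac{1553}{37}} = \frac{i \sqrt{57461}}{37} \approx 6.4787 i$)
$99 + 6 P = 99 + 6 \frac{i \sqrt{57461}}{37} = 99 + \frac{6 i \sqrt{57461}}{37}$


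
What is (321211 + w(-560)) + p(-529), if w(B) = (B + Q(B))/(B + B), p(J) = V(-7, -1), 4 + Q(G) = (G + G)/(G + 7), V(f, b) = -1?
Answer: 7105176299/22120 ≈ 3.2121e+5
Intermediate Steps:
Q(G) = -4 + 2*G/(7 + G) (Q(G) = -4 + (G + G)/(G + 7) = -4 + (2*G)/(7 + G) = -4 + 2*G/(7 + G))
p(J) = -1
w(B) = (B + 2*(-14 - B)/(7 + B))/(2*B) (w(B) = (B + 2*(-14 - B)/(7 + B))/(B + B) = (B + 2*(-14 - B)/(7 + B))/((2*B)) = (B + 2*(-14 - B)/(7 + B))*(1/(2*B)) = (B + 2*(-14 - B)/(7 + B))/(2*B))
(321211 + w(-560)) + p(-529) = (321211 + (1/2)*(-28 + (-560)**2 + 5*(-560))/(-560*(7 - 560))) - 1 = (321211 + (1/2)*(-1/560)*(-28 + 313600 - 2800)/(-553)) - 1 = (321211 + (1/2)*(-1/560)*(-1/553)*310772) - 1 = (321211 + 11099/22120) - 1 = 7105198419/22120 - 1 = 7105176299/22120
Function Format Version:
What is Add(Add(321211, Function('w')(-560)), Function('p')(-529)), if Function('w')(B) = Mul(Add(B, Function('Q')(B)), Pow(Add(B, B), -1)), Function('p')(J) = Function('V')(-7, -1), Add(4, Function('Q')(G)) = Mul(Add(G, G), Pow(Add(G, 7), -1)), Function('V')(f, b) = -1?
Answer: Rational(7105176299, 22120) ≈ 3.2121e+5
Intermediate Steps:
Function('Q')(G) = Add(-4, Mul(2, G, Pow(Add(7, G), -1))) (Function('Q')(G) = Add(-4, Mul(Add(G, G), Pow(Add(G, 7), -1))) = Add(-4, Mul(Mul(2, G), Pow(Add(7, G), -1))) = Add(-4, Mul(2, G, Pow(Add(7, G), -1))))
Function('p')(J) = -1
Function('w')(B) = Mul(Rational(1, 2), Pow(B, -1), Add(B, Mul(2, Pow(Add(7, B), -1), Add(-14, Mul(-1, B))))) (Function('w')(B) = Mul(Add(B, Mul(2, Pow(Add(7, B), -1), Add(-14, Mul(-1, B)))), Pow(Add(B, B), -1)) = Mul(Add(B, Mul(2, Pow(Add(7, B), -1), Add(-14, Mul(-1, B)))), Pow(Mul(2, B), -1)) = Mul(Add(B, Mul(2, Pow(Add(7, B), -1), Add(-14, Mul(-1, B)))), Mul(Rational(1, 2), Pow(B, -1))) = Mul(Rational(1, 2), Pow(B, -1), Add(B, Mul(2, Pow(Add(7, B), -1), Add(-14, Mul(-1, B))))))
Add(Add(321211, Function('w')(-560)), Function('p')(-529)) = Add(Add(321211, Mul(Rational(1, 2), Pow(-560, -1), Pow(Add(7, -560), -1), Add(-28, Pow(-560, 2), Mul(5, -560)))), -1) = Add(Add(321211, Mul(Rational(1, 2), Rational(-1, 560), Pow(-553, -1), Add(-28, 313600, -2800))), -1) = Add(Add(321211, Mul(Rational(1, 2), Rational(-1, 560), Rational(-1, 553), 310772)), -1) = Add(Add(321211, Rational(11099, 22120)), -1) = Add(Rational(7105198419, 22120), -1) = Rational(7105176299, 22120)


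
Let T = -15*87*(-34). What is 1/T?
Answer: 1/44370 ≈ 2.2538e-5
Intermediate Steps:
T = 44370 (T = -1305*(-34) = 44370)
1/T = 1/44370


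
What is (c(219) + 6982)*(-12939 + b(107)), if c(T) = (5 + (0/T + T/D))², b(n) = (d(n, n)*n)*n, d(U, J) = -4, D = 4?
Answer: -9916406255/16 ≈ -6.1977e+8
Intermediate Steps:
b(n) = -4*n² (b(n) = (-4*n)*n = -4*n²)
c(T) = (5 + T/4)² (c(T) = (5 + (0/T + T/4))² = (5 + (0 + T*(¼)))² = (5 + (0 + T/4))² = (5 + T/4)²)
(c(219) + 6982)*(-12939 + b(107)) = ((20 + 219)²/16 + 6982)*(-12939 - 4*107²) = ((1/16)*239² + 6982)*(-12939 - 4*11449) = ((1/16)*57121 + 6982)*(-12939 - 45796) = (57121/16 + 6982)*(-58735) = (168833/16)*(-58735) = -9916406255/16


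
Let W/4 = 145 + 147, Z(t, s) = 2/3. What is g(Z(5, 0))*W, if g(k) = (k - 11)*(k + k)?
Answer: -144832/9 ≈ -16092.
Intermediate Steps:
Z(t, s) = 2/3 (Z(t, s) = 2*(1/3) = 2/3)
g(k) = 2*k*(-11 + k) (g(k) = (-11 + k)*(2*k) = 2*k*(-11 + k))
W = 1168 (W = 4*(145 + 147) = 4*292 = 1168)
g(Z(5, 0))*W = (2*(2/3)*(-11 + 2/3))*1168 = (2*(2/3)*(-31/3))*1168 = -124/9*1168 = -144832/9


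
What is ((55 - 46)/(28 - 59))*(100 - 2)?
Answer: -882/31 ≈ -28.452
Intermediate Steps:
((55 - 46)/(28 - 59))*(100 - 2) = (9/(-31))*98 = (9*(-1/31))*98 = -9/31*98 = -882/31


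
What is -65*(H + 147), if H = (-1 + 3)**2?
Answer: -9815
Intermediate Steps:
H = 4 (H = 2**2 = 4)
-65*(H + 147) = -65*(4 + 147) = -65*151 = -9815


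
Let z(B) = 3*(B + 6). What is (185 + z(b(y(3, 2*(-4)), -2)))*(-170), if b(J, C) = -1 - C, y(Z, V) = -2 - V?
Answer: -35020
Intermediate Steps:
z(B) = 18 + 3*B (z(B) = 3*(6 + B) = 18 + 3*B)
(185 + z(b(y(3, 2*(-4)), -2)))*(-170) = (185 + (18 + 3*(-1 - 1*(-2))))*(-170) = (185 + (18 + 3*(-1 + 2)))*(-170) = (185 + (18 + 3*1))*(-170) = (185 + (18 + 3))*(-170) = (185 + 21)*(-170) = 206*(-170) = -35020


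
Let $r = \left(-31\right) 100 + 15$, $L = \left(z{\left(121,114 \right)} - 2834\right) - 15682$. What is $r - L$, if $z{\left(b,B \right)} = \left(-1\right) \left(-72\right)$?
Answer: $15359$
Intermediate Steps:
$z{\left(b,B \right)} = 72$
$L = -18444$ ($L = \left(72 - 2834\right) - 15682 = -2762 - 15682 = -18444$)
$r = -3085$ ($r = -3100 + 15 = -3085$)
$r - L = -3085 - -18444 = -3085 + 18444 = 15359$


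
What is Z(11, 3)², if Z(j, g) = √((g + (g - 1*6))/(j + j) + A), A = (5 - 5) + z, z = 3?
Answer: 3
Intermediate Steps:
A = 3 (A = (5 - 5) + 3 = 0 + 3 = 3)
Z(j, g) = √(3 + (-6 + 2*g)/(2*j)) (Z(j, g) = √((g + (g - 1*6))/(j + j) + 3) = √((g + (g - 6))/((2*j)) + 3) = √((g + (-6 + g))*(1/(2*j)) + 3) = √((-6 + 2*g)*(1/(2*j)) + 3) = √((-6 + 2*g)/(2*j) + 3) = √(3 + (-6 + 2*g)/(2*j)))
Z(11, 3)² = (√((-3 + 3 + 3*11)/11))² = (√((-3 + 3 + 33)/11))² = (√((1/11)*33))² = (√3)² = 3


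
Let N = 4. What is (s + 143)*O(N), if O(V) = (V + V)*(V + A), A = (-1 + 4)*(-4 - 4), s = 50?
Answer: -30880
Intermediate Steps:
A = -24 (A = 3*(-8) = -24)
O(V) = 2*V*(-24 + V) (O(V) = (V + V)*(V - 24) = (2*V)*(-24 + V) = 2*V*(-24 + V))
(s + 143)*O(N) = (50 + 143)*(2*4*(-24 + 4)) = 193*(2*4*(-20)) = 193*(-160) = -30880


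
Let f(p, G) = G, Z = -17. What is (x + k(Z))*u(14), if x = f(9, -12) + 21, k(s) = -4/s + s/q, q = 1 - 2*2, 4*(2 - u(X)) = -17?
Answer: 4750/51 ≈ 93.137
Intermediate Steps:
u(X) = 25/4 (u(X) = 2 - ¼*(-17) = 2 + 17/4 = 25/4)
q = -3 (q = 1 - 4 = -3)
k(s) = -4/s - s/3 (k(s) = -4/s + s/(-3) = -4/s + s*(-⅓) = -4/s - s/3)
x = 9 (x = -12 + 21 = 9)
(x + k(Z))*u(14) = (9 + (-4/(-17) - ⅓*(-17)))*(25/4) = (9 + (-4*(-1/17) + 17/3))*(25/4) = (9 + (4/17 + 17/3))*(25/4) = (9 + 301/51)*(25/4) = (760/51)*(25/4) = 4750/51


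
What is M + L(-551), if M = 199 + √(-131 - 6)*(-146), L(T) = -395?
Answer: -196 - 146*I*√137 ≈ -196.0 - 1708.9*I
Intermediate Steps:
M = 199 - 146*I*√137 (M = 199 + √(-137)*(-146) = 199 + (I*√137)*(-146) = 199 - 146*I*√137 ≈ 199.0 - 1708.9*I)
M + L(-551) = (199 - 146*I*√137) - 395 = -196 - 146*I*√137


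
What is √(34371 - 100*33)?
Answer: √31071 ≈ 176.27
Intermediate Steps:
√(34371 - 100*33) = √(34371 - 3300) = √31071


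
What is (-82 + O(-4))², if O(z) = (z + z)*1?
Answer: 8100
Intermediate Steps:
O(z) = 2*z (O(z) = (2*z)*1 = 2*z)
(-82 + O(-4))² = (-82 + 2*(-4))² = (-82 - 8)² = (-90)² = 8100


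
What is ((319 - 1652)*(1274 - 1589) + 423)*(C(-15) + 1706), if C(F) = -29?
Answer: 704873286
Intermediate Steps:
((319 - 1652)*(1274 - 1589) + 423)*(C(-15) + 1706) = ((319 - 1652)*(1274 - 1589) + 423)*(-29 + 1706) = (-1333*(-315) + 423)*1677 = (419895 + 423)*1677 = 420318*1677 = 704873286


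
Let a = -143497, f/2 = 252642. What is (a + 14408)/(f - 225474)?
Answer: -129089/279810 ≈ -0.46135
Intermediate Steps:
f = 505284 (f = 2*252642 = 505284)
(a + 14408)/(f - 225474) = (-143497 + 14408)/(505284 - 225474) = -129089/279810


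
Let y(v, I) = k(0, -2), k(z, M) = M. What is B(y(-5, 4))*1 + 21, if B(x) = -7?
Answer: 14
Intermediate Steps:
y(v, I) = -2
B(y(-5, 4))*1 + 21 = -7*1 + 21 = -7 + 21 = 14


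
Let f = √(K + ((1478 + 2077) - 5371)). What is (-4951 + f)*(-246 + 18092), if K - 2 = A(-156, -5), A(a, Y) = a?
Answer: -88355546 + 17846*I*√1970 ≈ -8.8356e+7 + 7.9209e+5*I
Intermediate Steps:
K = -154 (K = 2 - 156 = -154)
f = I*√1970 (f = √(-154 + ((1478 + 2077) - 5371)) = √(-154 + (3555 - 5371)) = √(-154 - 1816) = √(-1970) = I*√1970 ≈ 44.385*I)
(-4951 + f)*(-246 + 18092) = (-4951 + I*√1970)*(-246 + 18092) = (-4951 + I*√1970)*17846 = -88355546 + 17846*I*√1970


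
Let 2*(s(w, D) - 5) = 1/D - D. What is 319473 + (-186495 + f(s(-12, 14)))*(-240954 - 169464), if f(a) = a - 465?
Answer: 1074260249037/14 ≈ 7.6733e+10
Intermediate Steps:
s(w, D) = 5 + 1/(2*D) - D/2 (s(w, D) = 5 + (1/D - D)/2 = 5 + (1/(2*D) - D/2) = 5 + 1/(2*D) - D/2)
f(a) = -465 + a
319473 + (-186495 + f(s(-12, 14)))*(-240954 - 169464) = 319473 + (-186495 + (-465 + (½)*(1 - 1*14*(-10 + 14))/14))*(-240954 - 169464) = 319473 + (-186495 + (-465 + (½)*(1/14)*(1 - 1*14*4)))*(-410418) = 319473 + (-186495 + (-465 + (½)*(1/14)*(1 - 56)))*(-410418) = 319473 + (-186495 + (-465 + (½)*(1/14)*(-55)))*(-410418) = 319473 + (-186495 + (-465 - 55/28))*(-410418) = 319473 + (-186495 - 13075/28)*(-410418) = 319473 - 5234935/28*(-410418) = 319473 + 1074255776415/14 = 1074260249037/14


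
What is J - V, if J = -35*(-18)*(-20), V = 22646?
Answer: -35246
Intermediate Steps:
J = -12600 (J = 630*(-20) = -12600)
J - V = -12600 - 1*22646 = -12600 - 22646 = -35246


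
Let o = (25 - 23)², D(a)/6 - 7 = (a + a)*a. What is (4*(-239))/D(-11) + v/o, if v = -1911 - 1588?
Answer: -2615665/2988 ≈ -875.39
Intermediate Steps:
D(a) = 42 + 12*a² (D(a) = 42 + 6*((a + a)*a) = 42 + 6*((2*a)*a) = 42 + 6*(2*a²) = 42 + 12*a²)
v = -3499
o = 4 (o = 2² = 4)
(4*(-239))/D(-11) + v/o = (4*(-239))/(42 + 12*(-11)²) - 3499/4 = -956/(42 + 12*121) - 3499*¼ = -956/(42 + 1452) - 3499/4 = -956/1494 - 3499/4 = -956*1/1494 - 3499/4 = -478/747 - 3499/4 = -2615665/2988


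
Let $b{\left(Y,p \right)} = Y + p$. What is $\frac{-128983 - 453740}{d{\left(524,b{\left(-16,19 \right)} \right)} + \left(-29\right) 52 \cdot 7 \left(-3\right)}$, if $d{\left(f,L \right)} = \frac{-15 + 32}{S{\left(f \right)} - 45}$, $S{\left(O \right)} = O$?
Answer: $- \frac{279124317}{15168989} \approx -18.401$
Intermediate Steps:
$d{\left(f,L \right)} = \frac{17}{-45 + f}$ ($d{\left(f,L \right)} = \frac{-15 + 32}{f - 45} = \frac{17}{-45 + f}$)
$\frac{-128983 - 453740}{d{\left(524,b{\left(-16,19 \right)} \right)} + \left(-29\right) 52 \cdot 7 \left(-3\right)} = \frac{-128983 - 453740}{\frac{17}{-45 + 524} + \left(-29\right) 52 \cdot 7 \left(-3\right)} = - \frac{582723}{\frac{17}{479} - -31668} = - \frac{582723}{17 \cdot \frac{1}{479} + 31668} = - \frac{582723}{\frac{17}{479} + 31668} = - \frac{582723}{\frac{15168989}{479}} = \left(-582723\right) \frac{479}{15168989} = - \frac{279124317}{15168989}$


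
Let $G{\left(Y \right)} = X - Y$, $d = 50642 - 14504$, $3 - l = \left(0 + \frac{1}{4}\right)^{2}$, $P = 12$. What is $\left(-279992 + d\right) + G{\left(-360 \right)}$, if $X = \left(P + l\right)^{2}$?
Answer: $- \frac{62277343}{256} \approx -2.4327 \cdot 10^{5}$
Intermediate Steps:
$l = \frac{47}{16}$ ($l = 3 - \left(0 + \frac{1}{4}\right)^{2} = 3 - \left(\frac{1}{4}\right)^{2} = 3 - \frac{1}{16} = \frac{47}{16} \approx 2.9375$)
$d = 36138$
$X = \frac{57121}{256}$ ($X = \left(12 + \frac{47}{16}\right)^{2} = \left(\frac{239}{16}\right)^{2} = \frac{57121}{256} \approx 223.13$)
$G{\left(Y \right)} = \frac{57121}{256} - Y$
$\left(-279992 + d\right) + G{\left(-360 \right)} = \left(-279992 + 36138\right) + \left(\frac{57121}{256} - -360\right) = -243854 + \left(\frac{57121}{256} + 360\right) = -243854 + \frac{149281}{256} = - \frac{62277343}{256}$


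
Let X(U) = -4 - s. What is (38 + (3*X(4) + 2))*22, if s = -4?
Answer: 880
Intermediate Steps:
X(U) = 0 (X(U) = -4 - 1*(-4) = -4 + 4 = 0)
(38 + (3*X(4) + 2))*22 = (38 + (3*0 + 2))*22 = (38 + (0 + 2))*22 = (38 + 2)*22 = 40*22 = 880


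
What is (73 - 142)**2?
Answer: 4761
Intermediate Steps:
(73 - 142)**2 = (-69)**2 = 4761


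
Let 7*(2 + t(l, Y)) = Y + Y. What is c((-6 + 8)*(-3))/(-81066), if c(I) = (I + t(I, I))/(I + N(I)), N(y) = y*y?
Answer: 17/4255965 ≈ 3.9944e-6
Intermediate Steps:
t(l, Y) = -2 + 2*Y/7 (t(l, Y) = -2 + (Y + Y)/7 = -2 + (2*Y)/7 = -2 + 2*Y/7)
N(y) = y²
c(I) = (-2 + 9*I/7)/(I + I²) (c(I) = (I + (-2 + 2*I/7))/(I + I²) = (-2 + 9*I/7)/(I + I²))
c((-6 + 8)*(-3))/(-81066) = ((-14 + 9*((-6 + 8)*(-3)))/(7*(((-6 + 8)*(-3)))*(1 + (-6 + 8)*(-3))))/(-81066) = ((-14 + 9*(2*(-3)))/(7*((2*(-3)))*(1 + 2*(-3))))*(-1/81066) = ((⅐)*(-14 + 9*(-6))/(-6*(1 - 6)))*(-1/81066) = ((⅐)*(-⅙)*(-14 - 54)/(-5))*(-1/81066) = ((⅐)*(-⅙)*(-⅕)*(-68))*(-1/81066) = -34/105*(-1/81066) = 17/4255965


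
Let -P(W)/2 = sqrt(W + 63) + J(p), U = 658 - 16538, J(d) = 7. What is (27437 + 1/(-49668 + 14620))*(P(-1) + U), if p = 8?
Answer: -7641930365325/17524 - 961611975*sqrt(62)/17524 ≈ -4.3652e+8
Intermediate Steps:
U = -15880
P(W) = -14 - 2*sqrt(63 + W) (P(W) = -2*(sqrt(W + 63) + 7) = -2*(sqrt(63 + W) + 7) = -2*(7 + sqrt(63 + W)) = -14 - 2*sqrt(63 + W))
(27437 + 1/(-49668 + 14620))*(P(-1) + U) = (27437 + 1/(-49668 + 14620))*((-14 - 2*sqrt(63 - 1)) - 15880) = (27437 + 1/(-35048))*((-14 - 2*sqrt(62)) - 15880) = (27437 - 1/35048)*(-15894 - 2*sqrt(62)) = 961611975*(-15894 - 2*sqrt(62))/35048 = -7641930365325/17524 - 961611975*sqrt(62)/17524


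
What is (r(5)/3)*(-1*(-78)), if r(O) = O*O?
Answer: 650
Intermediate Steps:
r(O) = O²
(r(5)/3)*(-1*(-78)) = (5²/3)*(-1*(-78)) = (25*(⅓))*78 = (25/3)*78 = 650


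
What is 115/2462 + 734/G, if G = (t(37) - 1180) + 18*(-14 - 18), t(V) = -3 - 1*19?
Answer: -801319/2188718 ≈ -0.36611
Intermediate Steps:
t(V) = -22 (t(V) = -3 - 19 = -22)
G = -1778 (G = (-22 - 1180) + 18*(-14 - 18) = -1202 + 18*(-32) = -1202 - 576 = -1778)
115/2462 + 734/G = 115/2462 + 734/(-1778) = 115*(1/2462) + 734*(-1/1778) = 115/2462 - 367/889 = -801319/2188718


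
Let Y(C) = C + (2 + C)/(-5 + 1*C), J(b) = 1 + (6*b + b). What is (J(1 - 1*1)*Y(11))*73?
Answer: 5767/6 ≈ 961.17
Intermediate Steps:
J(b) = 1 + 7*b
Y(C) = C + (2 + C)/(-5 + C)
(J(1 - 1*1)*Y(11))*73 = ((1 + 7*(1 - 1*1))*((2 + 11² - 4*11)/(-5 + 11)))*73 = ((1 + 7*(1 - 1))*((2 + 121 - 44)/6))*73 = ((1 + 7*0)*((⅙)*79))*73 = ((1 + 0)*(79/6))*73 = (1*(79/6))*73 = (79/6)*73 = 5767/6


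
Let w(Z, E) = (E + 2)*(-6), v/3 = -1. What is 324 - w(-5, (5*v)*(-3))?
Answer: 606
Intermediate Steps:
v = -3 (v = 3*(-1) = -3)
w(Z, E) = -12 - 6*E (w(Z, E) = (2 + E)*(-6) = -12 - 6*E)
324 - w(-5, (5*v)*(-3)) = 324 - (-12 - 6*5*(-3)*(-3)) = 324 - (-12 - (-90)*(-3)) = 324 - (-12 - 6*45) = 324 - (-12 - 270) = 324 - 1*(-282) = 324 + 282 = 606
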